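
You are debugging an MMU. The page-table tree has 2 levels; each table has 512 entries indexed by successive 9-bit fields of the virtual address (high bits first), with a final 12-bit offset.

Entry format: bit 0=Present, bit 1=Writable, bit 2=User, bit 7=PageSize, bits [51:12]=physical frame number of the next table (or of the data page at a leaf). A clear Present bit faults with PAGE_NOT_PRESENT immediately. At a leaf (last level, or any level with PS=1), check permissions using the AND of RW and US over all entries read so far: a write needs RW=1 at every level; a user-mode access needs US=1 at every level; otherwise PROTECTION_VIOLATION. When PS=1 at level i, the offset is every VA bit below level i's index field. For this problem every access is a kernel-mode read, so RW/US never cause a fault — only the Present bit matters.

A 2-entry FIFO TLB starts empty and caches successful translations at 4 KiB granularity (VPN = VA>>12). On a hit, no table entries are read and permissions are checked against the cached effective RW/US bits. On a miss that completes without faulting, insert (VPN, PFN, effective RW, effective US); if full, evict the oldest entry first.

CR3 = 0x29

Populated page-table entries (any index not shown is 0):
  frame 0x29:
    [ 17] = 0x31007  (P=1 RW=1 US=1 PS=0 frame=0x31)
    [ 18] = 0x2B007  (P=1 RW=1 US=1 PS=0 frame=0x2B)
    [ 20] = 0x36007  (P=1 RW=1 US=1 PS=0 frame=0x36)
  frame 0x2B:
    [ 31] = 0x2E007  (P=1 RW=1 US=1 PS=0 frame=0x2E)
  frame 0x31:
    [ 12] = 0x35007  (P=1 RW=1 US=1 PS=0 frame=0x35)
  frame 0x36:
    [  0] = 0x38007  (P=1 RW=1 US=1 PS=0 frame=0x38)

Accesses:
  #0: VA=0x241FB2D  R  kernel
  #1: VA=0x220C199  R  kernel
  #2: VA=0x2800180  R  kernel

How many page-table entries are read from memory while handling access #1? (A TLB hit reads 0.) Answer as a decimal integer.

Trace:
#0 VA=0x241FB2D (r,kernel):
  [0] read 0x29 idx=18: raw=0x2B007 flags P=1 W=1 U=1 S=0
  [1] read 0x2B idx=31: raw=0x2E007 flags P=1 W=1 U=1 S=0
  ✓ 0x2EB2D  — 2 lookups
#1 VA=0x220C199 (r,kernel):
  [0] read 0x29 idx=17: raw=0x31007 flags P=1 W=1 U=1 S=0
  [1] read 0x31 idx=12: raw=0x35007 flags P=1 W=1 U=1 S=0
  ✓ 0x35199  — 2 lookups
#2 VA=0x2800180 (r,kernel):
  [0] read 0x29 idx=20: raw=0x36007 flags P=1 W=1 U=1 S=0
  [1] read 0x36 idx=0: raw=0x38007 flags P=1 W=1 U=1 S=0
  ✓ 0x38180  — 2 lookups

Entries read for #1: 2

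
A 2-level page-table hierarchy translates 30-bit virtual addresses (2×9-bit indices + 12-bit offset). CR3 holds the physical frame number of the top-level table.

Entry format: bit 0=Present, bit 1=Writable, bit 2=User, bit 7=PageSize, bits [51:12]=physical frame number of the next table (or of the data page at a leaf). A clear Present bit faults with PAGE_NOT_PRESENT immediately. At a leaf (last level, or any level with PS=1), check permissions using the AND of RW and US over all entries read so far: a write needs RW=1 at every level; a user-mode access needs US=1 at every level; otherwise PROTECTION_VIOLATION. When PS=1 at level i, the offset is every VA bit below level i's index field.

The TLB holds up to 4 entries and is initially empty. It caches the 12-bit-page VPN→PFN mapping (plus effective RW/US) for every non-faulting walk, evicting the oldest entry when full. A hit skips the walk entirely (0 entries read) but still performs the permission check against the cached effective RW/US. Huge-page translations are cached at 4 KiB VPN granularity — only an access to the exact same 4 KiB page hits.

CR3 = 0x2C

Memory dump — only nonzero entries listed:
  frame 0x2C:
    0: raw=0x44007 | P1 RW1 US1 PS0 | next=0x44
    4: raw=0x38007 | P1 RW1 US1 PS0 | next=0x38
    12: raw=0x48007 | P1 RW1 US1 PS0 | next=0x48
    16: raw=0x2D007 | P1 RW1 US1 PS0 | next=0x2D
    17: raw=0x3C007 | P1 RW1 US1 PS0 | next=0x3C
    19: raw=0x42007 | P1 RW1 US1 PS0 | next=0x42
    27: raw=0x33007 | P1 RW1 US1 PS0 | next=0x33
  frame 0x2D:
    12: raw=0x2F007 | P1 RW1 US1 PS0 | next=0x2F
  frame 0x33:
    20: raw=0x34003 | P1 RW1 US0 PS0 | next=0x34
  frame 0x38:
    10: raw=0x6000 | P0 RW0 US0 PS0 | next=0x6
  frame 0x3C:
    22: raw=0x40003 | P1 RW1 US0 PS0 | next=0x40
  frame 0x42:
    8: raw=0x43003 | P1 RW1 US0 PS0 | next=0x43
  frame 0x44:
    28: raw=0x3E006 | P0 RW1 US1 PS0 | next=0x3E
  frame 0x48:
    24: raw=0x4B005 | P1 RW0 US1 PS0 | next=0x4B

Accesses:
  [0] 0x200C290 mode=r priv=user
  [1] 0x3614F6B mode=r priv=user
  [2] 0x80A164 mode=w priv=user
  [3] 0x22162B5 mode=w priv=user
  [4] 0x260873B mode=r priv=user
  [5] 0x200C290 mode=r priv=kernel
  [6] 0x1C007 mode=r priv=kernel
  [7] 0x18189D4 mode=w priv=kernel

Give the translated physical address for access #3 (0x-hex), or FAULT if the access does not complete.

Per-access translation:
#0 VA=0x200C290 (r,user):
  L0 @0x2C[16] → 0x2D007  P=1,RW=1,US=1,PS=0
  L1 @0x2D[12] → 0x2F007  P=1,RW=1,US=1,PS=0
  ⇒ phys 0x2F290  [2 reads]
#1 VA=0x3614F6B (r,user):
  L0 @0x2C[27] → 0x33007  P=1,RW=1,US=1,PS=0
  L1 @0x33[20] → 0x34003  P=1,RW=1,US=0,PS=0
  → PROTECTION_VIOLATION  (2 entries read)
#2 VA=0x80A164 (w,user):
  L0 @0x2C[4] → 0x38007  P=1,RW=1,US=1,PS=0
  L1 @0x38[10] → 0x6000  P=0,RW=0,US=0,PS=0
  → PAGE_NOT_PRESENT  (2 entries read)
#3 VA=0x22162B5 (w,user):
  L0 @0x2C[17] → 0x3C007  P=1,RW=1,US=1,PS=0
  L1 @0x3C[22] → 0x40003  P=1,RW=1,US=0,PS=0
  → PROTECTION_VIOLATION  (2 entries read)
#4 VA=0x260873B (r,user):
  L0 @0x2C[19] → 0x42007  P=1,RW=1,US=1,PS=0
  L1 @0x42[8] → 0x43003  P=1,RW=1,US=0,PS=0
  → PROTECTION_VIOLATION  (2 entries read)
#5 VA=0x200C290 (r,kernel):
  TLB hit vpn=0x200C → PA=0x2F290
#6 VA=0x1C007 (r,kernel):
  L0 @0x2C[0] → 0x44007  P=1,RW=1,US=1,PS=0
  L1 @0x44[28] → 0x3E006  P=0,RW=1,US=1,PS=0
  → PAGE_NOT_PRESENT  (2 entries read)
#7 VA=0x18189D4 (w,kernel):
  L0 @0x2C[12] → 0x48007  P=1,RW=1,US=1,PS=0
  L1 @0x48[24] → 0x4B005  P=1,RW=0,US=1,PS=0
  → PROTECTION_VIOLATION  (2 entries read)

Access #3 PA: FAULT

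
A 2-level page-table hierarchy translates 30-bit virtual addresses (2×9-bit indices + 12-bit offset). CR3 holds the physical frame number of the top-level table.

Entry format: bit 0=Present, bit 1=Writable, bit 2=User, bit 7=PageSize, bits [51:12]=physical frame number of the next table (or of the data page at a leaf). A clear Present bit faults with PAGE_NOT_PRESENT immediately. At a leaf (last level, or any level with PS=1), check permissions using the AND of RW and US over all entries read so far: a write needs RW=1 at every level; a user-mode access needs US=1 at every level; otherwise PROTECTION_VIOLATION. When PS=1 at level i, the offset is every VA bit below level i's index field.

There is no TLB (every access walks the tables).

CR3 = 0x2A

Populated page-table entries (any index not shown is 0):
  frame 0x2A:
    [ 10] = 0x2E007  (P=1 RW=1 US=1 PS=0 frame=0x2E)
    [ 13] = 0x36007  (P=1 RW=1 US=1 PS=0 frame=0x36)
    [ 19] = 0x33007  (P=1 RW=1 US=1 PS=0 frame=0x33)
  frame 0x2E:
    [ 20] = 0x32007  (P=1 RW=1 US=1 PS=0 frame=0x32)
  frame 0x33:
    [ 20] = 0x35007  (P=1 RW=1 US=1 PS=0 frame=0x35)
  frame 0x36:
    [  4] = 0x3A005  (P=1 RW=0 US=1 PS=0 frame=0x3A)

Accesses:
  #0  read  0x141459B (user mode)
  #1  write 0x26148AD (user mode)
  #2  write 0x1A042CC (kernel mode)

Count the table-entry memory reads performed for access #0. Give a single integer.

Walk each access:
#0 VA=0x141459B (r,user):
  [0] read 0x2A idx=10: raw=0x2E007 flags P=1 W=1 U=1 S=0
  [1] read 0x2E idx=20: raw=0x32007 flags P=1 W=1 U=1 S=0
  ⇒ phys 0x3259B  [2 reads]
#1 VA=0x26148AD (w,user):
  [0] read 0x2A idx=19: raw=0x33007 flags P=1 W=1 U=1 S=0
  [1] read 0x33 idx=20: raw=0x35007 flags P=1 W=1 U=1 S=0
  ⇒ phys 0x358AD  [2 reads]
#2 VA=0x1A042CC (w,kernel):
  [0] read 0x2A idx=13: raw=0x36007 flags P=1 W=1 U=1 S=0
  [1] read 0x36 idx=4: raw=0x3A005 flags P=1 W=0 U=1 S=0
  ⇒ fault: PROTECTION_VIOLATION  — 2 lookups

Entries read for #0: 2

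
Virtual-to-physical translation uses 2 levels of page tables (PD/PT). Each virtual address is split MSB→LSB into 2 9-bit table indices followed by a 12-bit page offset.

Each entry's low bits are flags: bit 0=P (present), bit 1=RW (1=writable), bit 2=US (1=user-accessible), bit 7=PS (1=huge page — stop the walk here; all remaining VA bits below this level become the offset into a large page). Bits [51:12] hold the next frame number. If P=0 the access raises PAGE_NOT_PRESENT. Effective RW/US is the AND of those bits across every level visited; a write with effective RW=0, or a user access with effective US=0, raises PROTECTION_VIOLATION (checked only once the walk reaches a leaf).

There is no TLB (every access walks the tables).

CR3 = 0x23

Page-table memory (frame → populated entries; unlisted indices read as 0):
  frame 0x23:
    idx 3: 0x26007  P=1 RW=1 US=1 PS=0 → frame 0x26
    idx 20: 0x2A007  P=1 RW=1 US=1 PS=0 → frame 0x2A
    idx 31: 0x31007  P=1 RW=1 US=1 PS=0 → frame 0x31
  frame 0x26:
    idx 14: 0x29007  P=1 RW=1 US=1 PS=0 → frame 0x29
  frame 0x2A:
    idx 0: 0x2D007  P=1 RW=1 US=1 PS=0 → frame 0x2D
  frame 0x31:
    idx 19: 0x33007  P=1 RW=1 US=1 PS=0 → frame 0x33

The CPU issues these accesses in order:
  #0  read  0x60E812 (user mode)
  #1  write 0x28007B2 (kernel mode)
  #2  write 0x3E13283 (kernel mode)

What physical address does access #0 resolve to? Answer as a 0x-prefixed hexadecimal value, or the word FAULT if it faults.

Per-access translation:
#0 VA=0x60E812 (r,user):
  lvl0: tbl 0x23, slot 3 ⇒ 0x26007 (P1/RW1/US1/PS0)
  lvl1: tbl 0x26, slot 14 ⇒ 0x29007 (P1/RW1/US1/PS0)
  → PA=0x29812  (2 entries read)
#1 VA=0x28007B2 (w,kernel):
  lvl0: tbl 0x23, slot 20 ⇒ 0x2A007 (P1/RW1/US1/PS0)
  lvl1: tbl 0x2A, slot 0 ⇒ 0x2D007 (P1/RW1/US1/PS0)
  → PA=0x2D7B2  (2 entries read)
#2 VA=0x3E13283 (w,kernel):
  lvl0: tbl 0x23, slot 31 ⇒ 0x31007 (P1/RW1/US1/PS0)
  lvl1: tbl 0x31, slot 19 ⇒ 0x33007 (P1/RW1/US1/PS0)
  → PA=0x33283  (2 entries read)

Access #0 PA: 0x29812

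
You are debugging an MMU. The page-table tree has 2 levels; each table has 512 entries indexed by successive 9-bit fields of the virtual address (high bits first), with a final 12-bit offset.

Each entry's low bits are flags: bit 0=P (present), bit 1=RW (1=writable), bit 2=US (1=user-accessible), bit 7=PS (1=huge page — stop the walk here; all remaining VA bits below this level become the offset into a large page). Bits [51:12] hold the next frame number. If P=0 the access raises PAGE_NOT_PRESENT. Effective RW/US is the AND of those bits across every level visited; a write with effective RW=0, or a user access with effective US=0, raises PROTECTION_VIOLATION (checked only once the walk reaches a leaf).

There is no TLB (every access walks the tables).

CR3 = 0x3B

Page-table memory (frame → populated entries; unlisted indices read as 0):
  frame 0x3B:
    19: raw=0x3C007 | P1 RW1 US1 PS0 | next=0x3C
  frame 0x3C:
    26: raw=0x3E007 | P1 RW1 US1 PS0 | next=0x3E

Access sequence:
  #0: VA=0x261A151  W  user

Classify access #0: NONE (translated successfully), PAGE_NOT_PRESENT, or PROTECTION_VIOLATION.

Per-access translation:
#0 VA=0x261A151 (w,user):
  L0 @0x3B[19] → 0x3C007  P=1,RW=1,US=1,PS=0
  L1 @0x3C[26] → 0x3E007  P=1,RW=1,US=1,PS=0
  ✓ 0x3E151  — 2 lookups

Access #0 fault: NONE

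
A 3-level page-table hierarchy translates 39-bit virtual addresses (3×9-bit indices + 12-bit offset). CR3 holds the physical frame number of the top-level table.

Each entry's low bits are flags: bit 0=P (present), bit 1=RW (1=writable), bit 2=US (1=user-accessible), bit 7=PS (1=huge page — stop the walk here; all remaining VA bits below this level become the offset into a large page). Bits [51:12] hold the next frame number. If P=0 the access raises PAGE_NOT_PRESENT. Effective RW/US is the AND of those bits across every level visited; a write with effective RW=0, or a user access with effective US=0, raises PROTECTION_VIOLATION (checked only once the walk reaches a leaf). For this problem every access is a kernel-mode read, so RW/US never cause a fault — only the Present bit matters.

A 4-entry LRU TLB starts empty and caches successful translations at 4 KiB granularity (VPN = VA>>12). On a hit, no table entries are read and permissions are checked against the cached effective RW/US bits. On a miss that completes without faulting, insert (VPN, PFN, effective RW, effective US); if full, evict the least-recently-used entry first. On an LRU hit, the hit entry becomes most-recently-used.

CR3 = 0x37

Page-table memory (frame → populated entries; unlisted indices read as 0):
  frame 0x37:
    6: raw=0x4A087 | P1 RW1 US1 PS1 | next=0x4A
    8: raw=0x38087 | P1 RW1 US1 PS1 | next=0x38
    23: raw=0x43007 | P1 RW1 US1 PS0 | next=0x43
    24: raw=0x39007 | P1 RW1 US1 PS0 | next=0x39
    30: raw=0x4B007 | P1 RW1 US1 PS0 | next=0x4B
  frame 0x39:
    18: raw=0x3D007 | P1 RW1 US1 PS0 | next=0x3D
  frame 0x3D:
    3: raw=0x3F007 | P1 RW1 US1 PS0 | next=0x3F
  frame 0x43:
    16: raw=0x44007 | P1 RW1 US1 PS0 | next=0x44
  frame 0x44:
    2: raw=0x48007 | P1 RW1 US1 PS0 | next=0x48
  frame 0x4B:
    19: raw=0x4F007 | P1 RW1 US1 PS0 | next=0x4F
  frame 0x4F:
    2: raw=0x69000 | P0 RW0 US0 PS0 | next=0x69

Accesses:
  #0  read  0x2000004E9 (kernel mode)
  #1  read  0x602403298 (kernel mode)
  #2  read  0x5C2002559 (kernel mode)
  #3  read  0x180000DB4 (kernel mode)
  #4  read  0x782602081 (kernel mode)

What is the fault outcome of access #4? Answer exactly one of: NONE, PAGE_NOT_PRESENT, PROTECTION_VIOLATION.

Per-access translation:
#0 VA=0x2000004E9 (r,kernel):
  L0 @0x37[8] → 0x38087  P=1,RW=1,US=1,PS=1
  ⇒ phys 0x384E9 (huge @L0)  [1 reads]
#1 VA=0x602403298 (r,kernel):
  L0 @0x37[24] → 0x39007  P=1,RW=1,US=1,PS=0
  L1 @0x39[18] → 0x3D007  P=1,RW=1,US=1,PS=0
  L2 @0x3D[3] → 0x3F007  P=1,RW=1,US=1,PS=0
  ⇒ phys 0x3F298  [3 reads]
#2 VA=0x5C2002559 (r,kernel):
  L0 @0x37[23] → 0x43007  P=1,RW=1,US=1,PS=0
  L1 @0x43[16] → 0x44007  P=1,RW=1,US=1,PS=0
  L2 @0x44[2] → 0x48007  P=1,RW=1,US=1,PS=0
  ⇒ phys 0x48559  [3 reads]
#3 VA=0x180000DB4 (r,kernel):
  L0 @0x37[6] → 0x4A087  P=1,RW=1,US=1,PS=1
  ⇒ phys 0x4ADB4 (huge @L0)  [1 reads]
#4 VA=0x782602081 (r,kernel):
  L0 @0x37[30] → 0x4B007  P=1,RW=1,US=1,PS=0
  L1 @0x4B[19] → 0x4F007  P=1,RW=1,US=1,PS=0
  L2 @0x4F[2] → 0x69000  P=0,RW=0,US=0,PS=0
  → PAGE_NOT_PRESENT  (3 entries read)

Access #4 fault: PAGE_NOT_PRESENT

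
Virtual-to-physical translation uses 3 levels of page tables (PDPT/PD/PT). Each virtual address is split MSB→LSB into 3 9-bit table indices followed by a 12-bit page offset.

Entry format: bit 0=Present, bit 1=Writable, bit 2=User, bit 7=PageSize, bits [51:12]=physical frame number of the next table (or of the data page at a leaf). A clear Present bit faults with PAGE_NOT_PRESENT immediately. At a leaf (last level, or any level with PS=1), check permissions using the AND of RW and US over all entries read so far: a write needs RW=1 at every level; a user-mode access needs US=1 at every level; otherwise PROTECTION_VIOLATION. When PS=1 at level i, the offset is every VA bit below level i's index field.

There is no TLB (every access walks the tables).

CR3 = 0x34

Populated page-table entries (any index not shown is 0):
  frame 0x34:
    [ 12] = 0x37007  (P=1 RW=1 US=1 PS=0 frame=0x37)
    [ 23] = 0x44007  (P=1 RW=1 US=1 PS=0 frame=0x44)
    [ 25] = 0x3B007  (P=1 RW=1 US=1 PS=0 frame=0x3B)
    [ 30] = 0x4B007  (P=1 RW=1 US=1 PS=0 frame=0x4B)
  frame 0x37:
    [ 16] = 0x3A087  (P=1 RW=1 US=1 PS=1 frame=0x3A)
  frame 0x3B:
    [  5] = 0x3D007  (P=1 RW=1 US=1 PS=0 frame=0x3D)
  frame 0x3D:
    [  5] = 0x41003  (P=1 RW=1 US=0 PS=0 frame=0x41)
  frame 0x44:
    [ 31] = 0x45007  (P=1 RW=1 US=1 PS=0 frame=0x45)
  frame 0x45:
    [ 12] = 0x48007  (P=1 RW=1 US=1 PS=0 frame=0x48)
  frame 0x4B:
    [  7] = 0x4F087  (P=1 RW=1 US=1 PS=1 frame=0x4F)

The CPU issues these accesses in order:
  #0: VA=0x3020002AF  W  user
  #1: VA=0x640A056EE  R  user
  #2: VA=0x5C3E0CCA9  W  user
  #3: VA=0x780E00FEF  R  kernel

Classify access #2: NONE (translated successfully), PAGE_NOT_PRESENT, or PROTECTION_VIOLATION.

Per-access translation:
#0 VA=0x3020002AF (w,user):
  [0] read 0x34 idx=12: raw=0x37007 flags P=1 W=1 U=1 S=0
  [1] read 0x37 idx=16: raw=0x3A087 flags P=1 W=1 U=1 S=1
  → PA=0x3A2AF (huge @L1)  (2 entries read)
#1 VA=0x640A056EE (r,user):
  [0] read 0x34 idx=25: raw=0x3B007 flags P=1 W=1 U=1 S=0
  [1] read 0x3B idx=5: raw=0x3D007 flags P=1 W=1 U=1 S=0
  [2] read 0x3D idx=5: raw=0x41003 flags P=1 W=1 U=0 S=0
  → PROTECTION_VIOLATION  (3 entries read)
#2 VA=0x5C3E0CCA9 (w,user):
  [0] read 0x34 idx=23: raw=0x44007 flags P=1 W=1 U=1 S=0
  [1] read 0x44 idx=31: raw=0x45007 flags P=1 W=1 U=1 S=0
  [2] read 0x45 idx=12: raw=0x48007 flags P=1 W=1 U=1 S=0
  → PA=0x48CA9  (3 entries read)
#3 VA=0x780E00FEF (r,kernel):
  [0] read 0x34 idx=30: raw=0x4B007 flags P=1 W=1 U=1 S=0
  [1] read 0x4B idx=7: raw=0x4F087 flags P=1 W=1 U=1 S=1
  → PA=0x4FFEF (huge @L1)  (2 entries read)

Access #2 fault: NONE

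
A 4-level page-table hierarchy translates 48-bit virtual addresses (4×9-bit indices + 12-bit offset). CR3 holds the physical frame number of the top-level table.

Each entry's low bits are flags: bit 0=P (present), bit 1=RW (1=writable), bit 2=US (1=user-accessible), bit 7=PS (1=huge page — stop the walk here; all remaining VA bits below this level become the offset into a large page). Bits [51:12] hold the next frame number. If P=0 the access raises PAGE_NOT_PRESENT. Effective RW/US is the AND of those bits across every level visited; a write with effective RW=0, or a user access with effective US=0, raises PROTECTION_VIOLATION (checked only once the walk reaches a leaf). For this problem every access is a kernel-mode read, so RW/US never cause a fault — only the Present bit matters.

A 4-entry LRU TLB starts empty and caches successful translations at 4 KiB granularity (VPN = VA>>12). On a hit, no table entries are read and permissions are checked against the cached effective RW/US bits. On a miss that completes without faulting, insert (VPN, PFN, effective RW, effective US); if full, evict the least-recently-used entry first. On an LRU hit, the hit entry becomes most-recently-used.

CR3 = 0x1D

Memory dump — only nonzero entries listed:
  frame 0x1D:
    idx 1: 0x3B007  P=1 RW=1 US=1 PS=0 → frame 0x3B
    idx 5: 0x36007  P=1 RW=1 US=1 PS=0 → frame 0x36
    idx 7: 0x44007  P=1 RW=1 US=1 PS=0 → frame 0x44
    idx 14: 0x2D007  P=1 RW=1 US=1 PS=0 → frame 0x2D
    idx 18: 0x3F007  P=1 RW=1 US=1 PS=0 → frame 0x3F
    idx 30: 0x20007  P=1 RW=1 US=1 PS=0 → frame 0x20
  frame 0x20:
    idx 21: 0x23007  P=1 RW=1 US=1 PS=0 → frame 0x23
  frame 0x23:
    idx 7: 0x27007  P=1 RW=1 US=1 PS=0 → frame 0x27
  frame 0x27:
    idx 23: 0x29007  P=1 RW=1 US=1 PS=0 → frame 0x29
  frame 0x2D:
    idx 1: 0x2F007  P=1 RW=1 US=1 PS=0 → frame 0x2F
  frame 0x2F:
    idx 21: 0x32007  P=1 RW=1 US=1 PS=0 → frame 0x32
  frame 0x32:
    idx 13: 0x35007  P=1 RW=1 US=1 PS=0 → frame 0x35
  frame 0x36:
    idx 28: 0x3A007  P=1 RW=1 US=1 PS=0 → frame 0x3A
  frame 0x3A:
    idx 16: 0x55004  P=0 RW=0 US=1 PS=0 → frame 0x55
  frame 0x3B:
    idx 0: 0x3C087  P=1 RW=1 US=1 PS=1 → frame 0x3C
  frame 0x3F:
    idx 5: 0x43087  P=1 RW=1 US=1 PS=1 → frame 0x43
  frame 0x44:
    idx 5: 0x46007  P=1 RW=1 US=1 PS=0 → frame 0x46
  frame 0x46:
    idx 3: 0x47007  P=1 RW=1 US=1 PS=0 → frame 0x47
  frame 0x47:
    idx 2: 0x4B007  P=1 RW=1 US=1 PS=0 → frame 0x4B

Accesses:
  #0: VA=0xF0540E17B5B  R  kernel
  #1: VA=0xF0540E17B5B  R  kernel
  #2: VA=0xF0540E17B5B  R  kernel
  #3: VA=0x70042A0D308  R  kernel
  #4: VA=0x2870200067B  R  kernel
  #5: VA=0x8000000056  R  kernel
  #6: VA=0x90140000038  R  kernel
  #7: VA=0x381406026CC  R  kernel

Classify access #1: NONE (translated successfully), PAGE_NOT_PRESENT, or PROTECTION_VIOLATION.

Trace:
#0 VA=0xF0540E17B5B (r,kernel):
  L0: frame=0x1D idx=30 entry=0x20007 [P=1 RW=1 US=1 PS=0]
  L1: frame=0x20 idx=21 entry=0x23007 [P=1 RW=1 US=1 PS=0]
  L2: frame=0x23 idx=7 entry=0x27007 [P=1 RW=1 US=1 PS=0]
  L3: frame=0x27 idx=23 entry=0x29007 [P=1 RW=1 US=1 PS=0]
  ✓ 0x29B5B  — 4 lookups
#1 VA=0xF0540E17B5B (r,kernel):
  TLB hit vpn=0xF0540E17 → PA=0x29B5B
#2 VA=0xF0540E17B5B (r,kernel):
  TLB hit vpn=0xF0540E17 → PA=0x29B5B
#3 VA=0x70042A0D308 (r,kernel):
  L0: frame=0x1D idx=14 entry=0x2D007 [P=1 RW=1 US=1 PS=0]
  L1: frame=0x2D idx=1 entry=0x2F007 [P=1 RW=1 US=1 PS=0]
  L2: frame=0x2F idx=21 entry=0x32007 [P=1 RW=1 US=1 PS=0]
  L3: frame=0x32 idx=13 entry=0x35007 [P=1 RW=1 US=1 PS=0]
  ✓ 0x35308  — 4 lookups
#4 VA=0x2870200067B (r,kernel):
  L0: frame=0x1D idx=5 entry=0x36007 [P=1 RW=1 US=1 PS=0]
  L1: frame=0x36 idx=28 entry=0x3A007 [P=1 RW=1 US=1 PS=0]
  L2: frame=0x3A idx=16 entry=0x55004 [P=0 RW=0 US=1 PS=0]
  ⇒ fault: PAGE_NOT_PRESENT  — 3 lookups
#5 VA=0x8000000056 (r,kernel):
  L0: frame=0x1D idx=1 entry=0x3B007 [P=1 RW=1 US=1 PS=0]
  L1: frame=0x3B idx=0 entry=0x3C087 [P=1 RW=1 US=1 PS=1]
  ✓ 0x3C056 (huge @L1)  — 2 lookups
#6 VA=0x90140000038 (r,kernel):
  L0: frame=0x1D idx=18 entry=0x3F007 [P=1 RW=1 US=1 PS=0]
  L1: frame=0x3F idx=5 entry=0x43087 [P=1 RW=1 US=1 PS=1]
  ✓ 0x43038 (huge @L1)  — 2 lookups
#7 VA=0x381406026CC (r,kernel):
  L0: frame=0x1D idx=7 entry=0x44007 [P=1 RW=1 US=1 PS=0]
  L1: frame=0x44 idx=5 entry=0x46007 [P=1 RW=1 US=1 PS=0]
  L2: frame=0x46 idx=3 entry=0x47007 [P=1 RW=1 US=1 PS=0]
  L3: frame=0x47 idx=2 entry=0x4B007 [P=1 RW=1 US=1 PS=0]
  ✓ 0x4B6CC  — 4 lookups

Access #1 fault: NONE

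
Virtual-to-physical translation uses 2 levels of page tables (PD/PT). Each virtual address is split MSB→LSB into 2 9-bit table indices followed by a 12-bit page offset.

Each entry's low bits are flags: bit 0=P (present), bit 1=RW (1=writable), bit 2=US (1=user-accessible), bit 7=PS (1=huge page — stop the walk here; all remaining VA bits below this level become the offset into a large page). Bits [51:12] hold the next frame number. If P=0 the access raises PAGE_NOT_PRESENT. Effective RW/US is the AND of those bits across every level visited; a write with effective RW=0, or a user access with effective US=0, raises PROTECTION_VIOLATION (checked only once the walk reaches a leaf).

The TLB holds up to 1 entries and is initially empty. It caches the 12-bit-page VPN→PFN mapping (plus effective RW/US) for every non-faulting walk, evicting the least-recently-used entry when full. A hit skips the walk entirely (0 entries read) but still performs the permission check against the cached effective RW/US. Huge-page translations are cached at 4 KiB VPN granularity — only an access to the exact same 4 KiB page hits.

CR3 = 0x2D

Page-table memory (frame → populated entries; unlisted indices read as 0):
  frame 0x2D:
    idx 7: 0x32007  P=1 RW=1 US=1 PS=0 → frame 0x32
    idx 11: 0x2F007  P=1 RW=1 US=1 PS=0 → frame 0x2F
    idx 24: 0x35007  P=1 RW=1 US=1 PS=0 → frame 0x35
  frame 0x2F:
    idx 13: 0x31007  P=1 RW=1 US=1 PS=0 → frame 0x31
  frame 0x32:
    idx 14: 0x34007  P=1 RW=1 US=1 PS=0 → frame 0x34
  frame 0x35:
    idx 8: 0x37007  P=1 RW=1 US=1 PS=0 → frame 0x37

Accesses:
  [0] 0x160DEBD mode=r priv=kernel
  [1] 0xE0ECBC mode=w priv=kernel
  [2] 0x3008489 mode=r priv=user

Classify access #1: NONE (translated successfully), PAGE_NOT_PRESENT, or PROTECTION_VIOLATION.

Trace:
#0 VA=0x160DEBD (r,kernel):
  lvl0: tbl 0x2D, slot 11 ⇒ 0x2F007 (P1/RW1/US1/PS0)
  lvl1: tbl 0x2F, slot 13 ⇒ 0x31007 (P1/RW1/US1/PS0)
  → PA=0x31EBD  (2 entries read)
#1 VA=0xE0ECBC (w,kernel):
  lvl0: tbl 0x2D, slot 7 ⇒ 0x32007 (P1/RW1/US1/PS0)
  lvl1: tbl 0x32, slot 14 ⇒ 0x34007 (P1/RW1/US1/PS0)
  → PA=0x34CBC  (2 entries read)
#2 VA=0x3008489 (r,user):
  lvl0: tbl 0x2D, slot 24 ⇒ 0x35007 (P1/RW1/US1/PS0)
  lvl1: tbl 0x35, slot 8 ⇒ 0x37007 (P1/RW1/US1/PS0)
  → PA=0x37489  (2 entries read)

Access #1 fault: NONE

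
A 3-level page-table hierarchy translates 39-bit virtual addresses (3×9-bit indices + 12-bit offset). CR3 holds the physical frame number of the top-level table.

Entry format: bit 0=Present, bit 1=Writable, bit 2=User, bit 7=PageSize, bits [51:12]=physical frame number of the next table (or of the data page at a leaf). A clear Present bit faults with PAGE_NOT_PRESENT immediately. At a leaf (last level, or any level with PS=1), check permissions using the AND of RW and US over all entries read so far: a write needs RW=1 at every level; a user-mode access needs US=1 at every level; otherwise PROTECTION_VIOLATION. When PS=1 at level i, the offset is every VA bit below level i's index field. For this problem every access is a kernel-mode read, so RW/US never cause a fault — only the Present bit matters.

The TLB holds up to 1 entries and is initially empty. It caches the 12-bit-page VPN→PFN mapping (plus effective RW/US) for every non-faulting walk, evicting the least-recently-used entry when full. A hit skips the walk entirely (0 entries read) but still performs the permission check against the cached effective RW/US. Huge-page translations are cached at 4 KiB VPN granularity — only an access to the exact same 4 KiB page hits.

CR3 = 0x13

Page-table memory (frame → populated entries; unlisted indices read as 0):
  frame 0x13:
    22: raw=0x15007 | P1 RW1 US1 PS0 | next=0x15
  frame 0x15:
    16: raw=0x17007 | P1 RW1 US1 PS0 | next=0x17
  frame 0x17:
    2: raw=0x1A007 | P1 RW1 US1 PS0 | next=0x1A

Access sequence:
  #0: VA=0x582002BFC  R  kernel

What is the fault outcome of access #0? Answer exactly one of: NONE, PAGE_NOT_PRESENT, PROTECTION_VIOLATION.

Per-access translation:
#0 VA=0x582002BFC (r,kernel):
  [0] read 0x13 idx=22: raw=0x15007 flags P=1 W=1 U=1 S=0
  [1] read 0x15 idx=16: raw=0x17007 flags P=1 W=1 U=1 S=0
  [2] read 0x17 idx=2: raw=0x1A007 flags P=1 W=1 U=1 S=0
  ✓ 0x1ABFC  — 3 lookups

Access #0 fault: NONE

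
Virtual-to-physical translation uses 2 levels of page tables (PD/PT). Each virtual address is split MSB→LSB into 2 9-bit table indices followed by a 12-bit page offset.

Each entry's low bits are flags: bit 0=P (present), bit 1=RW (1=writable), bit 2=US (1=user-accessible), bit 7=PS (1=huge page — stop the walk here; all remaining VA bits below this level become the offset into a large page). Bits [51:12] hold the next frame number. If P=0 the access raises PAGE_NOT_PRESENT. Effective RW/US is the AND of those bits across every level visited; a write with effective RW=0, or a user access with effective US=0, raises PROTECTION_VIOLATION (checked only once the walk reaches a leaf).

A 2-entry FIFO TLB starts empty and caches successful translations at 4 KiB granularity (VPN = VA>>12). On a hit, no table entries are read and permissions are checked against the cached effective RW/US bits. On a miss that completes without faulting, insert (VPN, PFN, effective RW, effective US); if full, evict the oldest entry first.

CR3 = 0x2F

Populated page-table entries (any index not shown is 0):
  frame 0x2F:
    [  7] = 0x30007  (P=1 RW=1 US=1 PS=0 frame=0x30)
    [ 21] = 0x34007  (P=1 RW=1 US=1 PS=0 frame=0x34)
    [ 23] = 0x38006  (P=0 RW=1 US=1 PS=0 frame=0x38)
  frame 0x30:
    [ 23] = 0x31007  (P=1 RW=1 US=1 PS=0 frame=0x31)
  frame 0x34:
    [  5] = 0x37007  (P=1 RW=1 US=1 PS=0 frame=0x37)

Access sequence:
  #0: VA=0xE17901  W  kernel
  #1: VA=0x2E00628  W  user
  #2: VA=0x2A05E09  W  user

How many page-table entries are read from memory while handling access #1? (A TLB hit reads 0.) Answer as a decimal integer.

Per-access translation:
#0 VA=0xE17901 (w,kernel):
  [0] read 0x2F idx=7: raw=0x30007 flags P=1 W=1 U=1 S=0
  [1] read 0x30 idx=23: raw=0x31007 flags P=1 W=1 U=1 S=0
  ✓ 0x31901  — 2 lookups
#1 VA=0x2E00628 (w,user):
  [0] read 0x2F idx=23: raw=0x38006 flags P=0 W=1 U=1 S=0
  ⇒ fault: PAGE_NOT_PRESENT  — 1 lookups
#2 VA=0x2A05E09 (w,user):
  [0] read 0x2F idx=21: raw=0x34007 flags P=1 W=1 U=1 S=0
  [1] read 0x34 idx=5: raw=0x37007 flags P=1 W=1 U=1 S=0
  ✓ 0x37E09  — 2 lookups

Entries read for #1: 1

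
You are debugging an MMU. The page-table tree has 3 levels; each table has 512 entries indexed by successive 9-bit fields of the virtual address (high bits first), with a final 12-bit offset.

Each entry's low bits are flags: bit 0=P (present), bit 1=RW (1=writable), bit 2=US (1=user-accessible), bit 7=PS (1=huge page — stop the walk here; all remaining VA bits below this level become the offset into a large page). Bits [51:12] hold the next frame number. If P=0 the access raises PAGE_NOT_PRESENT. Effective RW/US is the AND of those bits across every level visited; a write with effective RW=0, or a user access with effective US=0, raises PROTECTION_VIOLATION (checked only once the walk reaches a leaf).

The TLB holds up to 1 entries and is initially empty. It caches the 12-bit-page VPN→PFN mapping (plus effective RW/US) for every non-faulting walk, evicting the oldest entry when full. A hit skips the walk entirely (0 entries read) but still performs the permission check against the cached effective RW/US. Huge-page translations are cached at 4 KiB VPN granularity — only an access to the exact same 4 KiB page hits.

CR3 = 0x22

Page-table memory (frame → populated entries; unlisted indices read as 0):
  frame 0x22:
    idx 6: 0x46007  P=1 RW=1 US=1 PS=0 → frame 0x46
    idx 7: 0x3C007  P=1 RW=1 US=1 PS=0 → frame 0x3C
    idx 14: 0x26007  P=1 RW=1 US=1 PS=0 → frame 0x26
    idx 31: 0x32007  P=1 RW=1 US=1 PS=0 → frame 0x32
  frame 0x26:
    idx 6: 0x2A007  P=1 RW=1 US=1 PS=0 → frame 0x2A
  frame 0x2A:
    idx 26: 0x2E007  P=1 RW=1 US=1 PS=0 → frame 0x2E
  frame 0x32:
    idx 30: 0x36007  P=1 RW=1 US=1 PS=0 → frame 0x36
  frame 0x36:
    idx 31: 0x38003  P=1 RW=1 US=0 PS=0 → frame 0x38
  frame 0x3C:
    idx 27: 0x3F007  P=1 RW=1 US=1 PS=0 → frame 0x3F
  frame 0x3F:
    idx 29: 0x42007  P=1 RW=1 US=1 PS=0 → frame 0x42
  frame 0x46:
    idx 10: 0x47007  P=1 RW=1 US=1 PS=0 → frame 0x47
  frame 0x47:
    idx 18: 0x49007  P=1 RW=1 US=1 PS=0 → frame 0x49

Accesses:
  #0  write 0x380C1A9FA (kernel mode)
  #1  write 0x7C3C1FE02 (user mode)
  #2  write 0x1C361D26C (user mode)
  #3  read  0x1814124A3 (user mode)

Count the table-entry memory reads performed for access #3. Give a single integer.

Walk each access:
#0 VA=0x380C1A9FA (w,kernel):
  L0: frame=0x22 idx=14 entry=0x26007 [P=1 RW=1 US=1 PS=0]
  L1: frame=0x26 idx=6 entry=0x2A007 [P=1 RW=1 US=1 PS=0]
  L2: frame=0x2A idx=26 entry=0x2E007 [P=1 RW=1 US=1 PS=0]
  → PA=0x2E9FA  (3 entries read)
#1 VA=0x7C3C1FE02 (w,user):
  L0: frame=0x22 idx=31 entry=0x32007 [P=1 RW=1 US=1 PS=0]
  L1: frame=0x32 idx=30 entry=0x36007 [P=1 RW=1 US=1 PS=0]
  L2: frame=0x36 idx=31 entry=0x38003 [P=1 RW=1 US=0 PS=0]
  → PROTECTION_VIOLATION  (3 entries read)
#2 VA=0x1C361D26C (w,user):
  L0: frame=0x22 idx=7 entry=0x3C007 [P=1 RW=1 US=1 PS=0]
  L1: frame=0x3C idx=27 entry=0x3F007 [P=1 RW=1 US=1 PS=0]
  L2: frame=0x3F idx=29 entry=0x42007 [P=1 RW=1 US=1 PS=0]
  → PA=0x4226C  (3 entries read)
#3 VA=0x1814124A3 (r,user):
  L0: frame=0x22 idx=6 entry=0x46007 [P=1 RW=1 US=1 PS=0]
  L1: frame=0x46 idx=10 entry=0x47007 [P=1 RW=1 US=1 PS=0]
  L2: frame=0x47 idx=18 entry=0x49007 [P=1 RW=1 US=1 PS=0]
  → PA=0x494A3  (3 entries read)

Entries read for #3: 3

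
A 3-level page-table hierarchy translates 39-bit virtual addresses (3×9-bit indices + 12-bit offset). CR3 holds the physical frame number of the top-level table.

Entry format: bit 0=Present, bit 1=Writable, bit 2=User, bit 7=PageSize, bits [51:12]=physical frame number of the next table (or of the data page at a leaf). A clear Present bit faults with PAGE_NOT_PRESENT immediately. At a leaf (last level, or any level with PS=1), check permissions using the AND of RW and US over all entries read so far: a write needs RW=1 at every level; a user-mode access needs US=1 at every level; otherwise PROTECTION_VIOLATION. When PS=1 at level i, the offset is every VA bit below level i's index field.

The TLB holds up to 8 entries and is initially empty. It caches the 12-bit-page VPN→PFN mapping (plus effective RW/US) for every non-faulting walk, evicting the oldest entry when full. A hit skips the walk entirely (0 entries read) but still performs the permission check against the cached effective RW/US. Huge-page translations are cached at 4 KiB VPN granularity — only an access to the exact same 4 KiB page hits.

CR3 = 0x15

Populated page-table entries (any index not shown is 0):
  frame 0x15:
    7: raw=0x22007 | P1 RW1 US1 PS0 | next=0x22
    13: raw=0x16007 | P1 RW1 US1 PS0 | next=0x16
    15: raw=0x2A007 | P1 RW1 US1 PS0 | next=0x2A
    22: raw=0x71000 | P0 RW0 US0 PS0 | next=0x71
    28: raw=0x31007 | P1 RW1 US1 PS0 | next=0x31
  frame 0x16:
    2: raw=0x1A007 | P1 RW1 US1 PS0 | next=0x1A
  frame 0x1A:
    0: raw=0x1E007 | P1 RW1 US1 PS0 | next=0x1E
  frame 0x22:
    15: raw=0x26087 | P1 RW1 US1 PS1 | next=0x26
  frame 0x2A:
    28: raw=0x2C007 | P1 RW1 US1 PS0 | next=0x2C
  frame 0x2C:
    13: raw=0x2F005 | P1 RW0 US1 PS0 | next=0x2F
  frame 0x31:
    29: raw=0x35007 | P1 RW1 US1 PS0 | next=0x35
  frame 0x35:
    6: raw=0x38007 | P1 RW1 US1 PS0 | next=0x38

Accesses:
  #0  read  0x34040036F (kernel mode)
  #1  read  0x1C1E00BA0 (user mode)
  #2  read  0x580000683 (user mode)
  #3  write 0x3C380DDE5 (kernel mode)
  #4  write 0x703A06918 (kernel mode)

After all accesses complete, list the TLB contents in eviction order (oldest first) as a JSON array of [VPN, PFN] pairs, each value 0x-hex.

Trace:
#0 VA=0x34040036F (r,kernel):
  L0: frame=0x15 idx=13 entry=0x16007 [P=1 RW=1 US=1 PS=0]
  L1: frame=0x16 idx=2 entry=0x1A007 [P=1 RW=1 US=1 PS=0]
  L2: frame=0x1A idx=0 entry=0x1E007 [P=1 RW=1 US=1 PS=0]
  → PA=0x1E36F  (3 entries read)
#1 VA=0x1C1E00BA0 (r,user):
  L0: frame=0x15 idx=7 entry=0x22007 [P=1 RW=1 US=1 PS=0]
  L1: frame=0x22 idx=15 entry=0x26087 [P=1 RW=1 US=1 PS=1]
  → PA=0x26BA0 (huge @L1)  (2 entries read)
#2 VA=0x580000683 (r,user):
  L0: frame=0x15 idx=22 entry=0x71000 [P=0 RW=0 US=0 PS=0]
  ⇒ fault: PAGE_NOT_PRESENT  — 1 lookups
#3 VA=0x3C380DDE5 (w,kernel):
  L0: frame=0x15 idx=15 entry=0x2A007 [P=1 RW=1 US=1 PS=0]
  L1: frame=0x2A idx=28 entry=0x2C007 [P=1 RW=1 US=1 PS=0]
  L2: frame=0x2C idx=13 entry=0x2F005 [P=1 RW=0 US=1 PS=0]
  ⇒ fault: PROTECTION_VIOLATION  — 3 lookups
#4 VA=0x703A06918 (w,kernel):
  L0: frame=0x15 idx=28 entry=0x31007 [P=1 RW=1 US=1 PS=0]
  L1: frame=0x31 idx=29 entry=0x35007 [P=1 RW=1 US=1 PS=0]
  L2: frame=0x35 idx=6 entry=0x38007 [P=1 RW=1 US=1 PS=0]
  → PA=0x38918  (3 entries read)

TLB: [["0x340400", "0x1E"], ["0x1C1E00", "0x26"], ["0x703A06", "0x38"]]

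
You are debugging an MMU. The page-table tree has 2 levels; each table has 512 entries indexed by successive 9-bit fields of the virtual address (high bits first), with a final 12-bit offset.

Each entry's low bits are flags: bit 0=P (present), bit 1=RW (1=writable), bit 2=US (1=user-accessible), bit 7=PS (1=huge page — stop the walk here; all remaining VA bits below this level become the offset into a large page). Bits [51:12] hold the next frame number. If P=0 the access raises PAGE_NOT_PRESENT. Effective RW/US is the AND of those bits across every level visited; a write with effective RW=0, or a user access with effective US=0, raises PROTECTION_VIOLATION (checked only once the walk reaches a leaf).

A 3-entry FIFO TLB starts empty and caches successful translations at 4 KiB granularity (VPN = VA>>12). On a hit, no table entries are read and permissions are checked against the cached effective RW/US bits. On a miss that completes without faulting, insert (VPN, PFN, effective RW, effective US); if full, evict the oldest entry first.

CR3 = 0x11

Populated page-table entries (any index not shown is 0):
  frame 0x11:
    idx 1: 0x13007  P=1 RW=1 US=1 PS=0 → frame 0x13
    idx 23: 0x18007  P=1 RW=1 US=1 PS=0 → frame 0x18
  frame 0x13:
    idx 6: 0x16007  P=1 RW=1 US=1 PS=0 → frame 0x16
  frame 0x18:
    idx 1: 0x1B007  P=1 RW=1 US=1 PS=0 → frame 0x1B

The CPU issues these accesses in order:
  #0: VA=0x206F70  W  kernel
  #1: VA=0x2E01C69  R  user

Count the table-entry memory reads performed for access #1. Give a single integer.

Per-access translation:
#0 VA=0x206F70 (w,kernel):
  lvl0: tbl 0x11, slot 1 ⇒ 0x13007 (P1/RW1/US1/PS0)
  lvl1: tbl 0x13, slot 6 ⇒ 0x16007 (P1/RW1/US1/PS0)
  ⇒ phys 0x16F70  [2 reads]
#1 VA=0x2E01C69 (r,user):
  lvl0: tbl 0x11, slot 23 ⇒ 0x18007 (P1/RW1/US1/PS0)
  lvl1: tbl 0x18, slot 1 ⇒ 0x1B007 (P1/RW1/US1/PS0)
  ⇒ phys 0x1BC69  [2 reads]

Entries read for #1: 2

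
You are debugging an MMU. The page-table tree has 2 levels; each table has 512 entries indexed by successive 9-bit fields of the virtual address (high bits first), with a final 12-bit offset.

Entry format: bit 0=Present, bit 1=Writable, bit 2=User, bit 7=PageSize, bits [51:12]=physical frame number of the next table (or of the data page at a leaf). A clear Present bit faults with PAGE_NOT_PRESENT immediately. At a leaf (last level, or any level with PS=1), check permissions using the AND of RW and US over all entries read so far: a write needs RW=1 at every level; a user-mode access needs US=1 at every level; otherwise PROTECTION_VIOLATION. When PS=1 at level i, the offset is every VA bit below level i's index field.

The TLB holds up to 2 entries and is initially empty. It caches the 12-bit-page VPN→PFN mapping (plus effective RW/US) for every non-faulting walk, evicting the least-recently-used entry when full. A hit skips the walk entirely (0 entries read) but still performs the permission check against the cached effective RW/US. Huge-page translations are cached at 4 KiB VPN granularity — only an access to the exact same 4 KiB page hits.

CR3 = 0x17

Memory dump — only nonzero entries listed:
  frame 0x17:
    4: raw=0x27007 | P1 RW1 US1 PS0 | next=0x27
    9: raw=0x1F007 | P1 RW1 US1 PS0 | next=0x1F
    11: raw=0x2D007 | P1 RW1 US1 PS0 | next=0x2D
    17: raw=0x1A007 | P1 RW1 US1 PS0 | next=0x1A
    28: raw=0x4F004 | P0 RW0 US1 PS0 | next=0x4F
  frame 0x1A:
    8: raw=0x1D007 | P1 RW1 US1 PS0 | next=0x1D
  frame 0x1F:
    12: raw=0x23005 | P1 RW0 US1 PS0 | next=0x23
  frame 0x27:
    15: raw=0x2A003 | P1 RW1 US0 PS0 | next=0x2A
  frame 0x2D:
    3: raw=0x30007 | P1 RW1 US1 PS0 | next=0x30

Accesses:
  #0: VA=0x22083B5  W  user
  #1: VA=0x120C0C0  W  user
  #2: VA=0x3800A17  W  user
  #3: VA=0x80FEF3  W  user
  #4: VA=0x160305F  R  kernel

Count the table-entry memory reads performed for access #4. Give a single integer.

Per-access translation:
#0 VA=0x22083B5 (w,user):
  [0] read 0x17 idx=17: raw=0x1A007 flags P=1 W=1 U=1 S=0
  [1] read 0x1A idx=8: raw=0x1D007 flags P=1 W=1 U=1 S=0
  ✓ 0x1D3B5  — 2 lookups
#1 VA=0x120C0C0 (w,user):
  [0] read 0x17 idx=9: raw=0x1F007 flags P=1 W=1 U=1 S=0
  [1] read 0x1F idx=12: raw=0x23005 flags P=1 W=0 U=1 S=0
  ⇒ fault: PROTECTION_VIOLATION  — 2 lookups
#2 VA=0x3800A17 (w,user):
  [0] read 0x17 idx=28: raw=0x4F004 flags P=0 W=0 U=1 S=0
  ⇒ fault: PAGE_NOT_PRESENT  — 1 lookups
#3 VA=0x80FEF3 (w,user):
  [0] read 0x17 idx=4: raw=0x27007 flags P=1 W=1 U=1 S=0
  [1] read 0x27 idx=15: raw=0x2A003 flags P=1 W=1 U=0 S=0
  ⇒ fault: PROTECTION_VIOLATION  — 2 lookups
#4 VA=0x160305F (r,kernel):
  [0] read 0x17 idx=11: raw=0x2D007 flags P=1 W=1 U=1 S=0
  [1] read 0x2D idx=3: raw=0x30007 flags P=1 W=1 U=1 S=0
  ✓ 0x3005F  — 2 lookups

Entries read for #4: 2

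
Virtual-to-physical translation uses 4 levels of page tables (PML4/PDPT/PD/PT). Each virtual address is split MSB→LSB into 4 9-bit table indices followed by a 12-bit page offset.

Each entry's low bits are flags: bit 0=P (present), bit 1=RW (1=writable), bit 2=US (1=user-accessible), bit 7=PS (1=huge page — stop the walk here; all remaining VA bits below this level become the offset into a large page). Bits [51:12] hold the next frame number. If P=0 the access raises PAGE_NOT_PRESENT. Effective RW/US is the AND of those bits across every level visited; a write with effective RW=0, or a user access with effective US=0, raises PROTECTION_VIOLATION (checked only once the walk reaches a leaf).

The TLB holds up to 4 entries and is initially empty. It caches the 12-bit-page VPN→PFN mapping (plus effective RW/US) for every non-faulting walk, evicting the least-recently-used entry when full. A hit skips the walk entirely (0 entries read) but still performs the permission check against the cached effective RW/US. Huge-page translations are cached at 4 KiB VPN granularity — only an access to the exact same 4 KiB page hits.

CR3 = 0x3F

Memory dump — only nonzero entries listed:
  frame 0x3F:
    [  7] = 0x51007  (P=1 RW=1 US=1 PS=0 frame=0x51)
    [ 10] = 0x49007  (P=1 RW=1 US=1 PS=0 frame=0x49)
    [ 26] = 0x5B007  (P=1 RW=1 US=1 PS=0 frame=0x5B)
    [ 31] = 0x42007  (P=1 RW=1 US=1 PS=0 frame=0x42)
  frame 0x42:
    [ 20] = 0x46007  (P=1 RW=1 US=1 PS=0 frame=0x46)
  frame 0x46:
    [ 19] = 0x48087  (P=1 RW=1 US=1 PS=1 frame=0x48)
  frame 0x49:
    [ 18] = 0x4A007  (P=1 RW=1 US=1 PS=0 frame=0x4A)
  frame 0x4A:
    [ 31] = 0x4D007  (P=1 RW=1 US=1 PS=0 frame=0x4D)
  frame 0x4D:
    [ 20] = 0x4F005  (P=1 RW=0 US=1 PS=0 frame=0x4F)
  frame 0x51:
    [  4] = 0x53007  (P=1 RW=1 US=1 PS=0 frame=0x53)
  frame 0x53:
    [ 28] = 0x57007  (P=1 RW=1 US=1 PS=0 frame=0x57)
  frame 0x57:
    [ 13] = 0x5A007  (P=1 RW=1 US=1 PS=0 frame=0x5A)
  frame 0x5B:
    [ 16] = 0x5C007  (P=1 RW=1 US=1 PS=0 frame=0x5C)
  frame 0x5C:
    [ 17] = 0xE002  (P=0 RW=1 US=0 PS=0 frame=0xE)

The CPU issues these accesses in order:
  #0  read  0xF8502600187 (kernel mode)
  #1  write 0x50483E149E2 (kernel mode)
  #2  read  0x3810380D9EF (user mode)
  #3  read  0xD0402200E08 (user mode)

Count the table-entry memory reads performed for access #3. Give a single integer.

Walk each access:
#0 VA=0xF8502600187 (r,kernel):
  lvl0: tbl 0x3F, slot 31 ⇒ 0x42007 (P1/RW1/US1/PS0)
  lvl1: tbl 0x42, slot 20 ⇒ 0x46007 (P1/RW1/US1/PS0)
  lvl2: tbl 0x46, slot 19 ⇒ 0x48087 (P1/RW1/US1/PS1)
  → PA=0x48187 (huge @L2)  (3 entries read)
#1 VA=0x50483E149E2 (w,kernel):
  lvl0: tbl 0x3F, slot 10 ⇒ 0x49007 (P1/RW1/US1/PS0)
  lvl1: tbl 0x49, slot 18 ⇒ 0x4A007 (P1/RW1/US1/PS0)
  lvl2: tbl 0x4A, slot 31 ⇒ 0x4D007 (P1/RW1/US1/PS0)
  lvl3: tbl 0x4D, slot 20 ⇒ 0x4F005 (P1/RW0/US1/PS0)
  → PROTECTION_VIOLATION  (4 entries read)
#2 VA=0x3810380D9EF (r,user):
  lvl0: tbl 0x3F, slot 7 ⇒ 0x51007 (P1/RW1/US1/PS0)
  lvl1: tbl 0x51, slot 4 ⇒ 0x53007 (P1/RW1/US1/PS0)
  lvl2: tbl 0x53, slot 28 ⇒ 0x57007 (P1/RW1/US1/PS0)
  lvl3: tbl 0x57, slot 13 ⇒ 0x5A007 (P1/RW1/US1/PS0)
  → PA=0x5A9EF  (4 entries read)
#3 VA=0xD0402200E08 (r,user):
  lvl0: tbl 0x3F, slot 26 ⇒ 0x5B007 (P1/RW1/US1/PS0)
  lvl1: tbl 0x5B, slot 16 ⇒ 0x5C007 (P1/RW1/US1/PS0)
  lvl2: tbl 0x5C, slot 17 ⇒ 0xE002 (P0/RW1/US0/PS0)
  → PAGE_NOT_PRESENT  (3 entries read)

Entries read for #3: 3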